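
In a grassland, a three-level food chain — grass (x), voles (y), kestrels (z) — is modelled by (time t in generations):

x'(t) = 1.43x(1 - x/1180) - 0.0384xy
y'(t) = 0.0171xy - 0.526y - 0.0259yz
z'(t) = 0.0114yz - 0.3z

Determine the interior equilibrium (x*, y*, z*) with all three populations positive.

From dz/dt = 0: 0.0114y* = 0.3, so y* = 26.3.
From dx/dt = 0: 1.43(1 - x*/1180) = 0.0384·26.3, giving x* = 1180·(1 - 0.707) = 346.
From dy/dt = 0: 0.0171·346 - 0.526 = 0.0259z*, so z* = 5.39/0.0259 = 208.

x* ≈ 346, y* ≈ 26.3, z* ≈ 208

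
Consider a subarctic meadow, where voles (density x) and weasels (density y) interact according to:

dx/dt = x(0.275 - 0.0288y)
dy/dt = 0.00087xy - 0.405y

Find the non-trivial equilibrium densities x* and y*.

Set dy/dt = 0 with y > 0: 0.00087x - 0.405 = 0, so x* = 0.405/0.00087 = 466.
Set dx/dt = 0 with x > 0: 0.275 - 0.0288y = 0, so y* = 0.275/0.0288 = 9.55.

x* ≈ 466, y* ≈ 9.55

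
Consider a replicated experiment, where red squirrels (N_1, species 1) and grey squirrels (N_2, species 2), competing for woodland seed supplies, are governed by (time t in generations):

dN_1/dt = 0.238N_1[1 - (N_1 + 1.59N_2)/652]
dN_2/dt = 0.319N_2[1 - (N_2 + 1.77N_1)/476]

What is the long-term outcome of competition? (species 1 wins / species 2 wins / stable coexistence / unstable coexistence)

unstable coexistence (outcome depends on initial conditions)

Compare the nullcline intercepts: K1/α12 = 652/1.59 = 410 < K2 = 476; K2/α21 = 476/1.77 = 269 < K1 = 652.
Since both are reversed, neither can invade when rare; the interior point is a saddle.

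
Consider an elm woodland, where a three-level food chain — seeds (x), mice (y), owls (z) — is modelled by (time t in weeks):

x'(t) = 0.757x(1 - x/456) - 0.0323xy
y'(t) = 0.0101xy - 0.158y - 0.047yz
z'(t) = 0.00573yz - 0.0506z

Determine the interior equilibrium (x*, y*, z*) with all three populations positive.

From dz/dt = 0: 0.00573y* = 0.0506, so y* = 8.83.
From dx/dt = 0: 0.757(1 - x*/456) = 0.0323·8.83, giving x* = 456·(1 - 0.377) = 284.
From dy/dt = 0: 0.0101·284 - 0.158 = 0.047z*, so z* = 2.71/0.047 = 57.7.

x* ≈ 284, y* ≈ 8.83, z* ≈ 57.7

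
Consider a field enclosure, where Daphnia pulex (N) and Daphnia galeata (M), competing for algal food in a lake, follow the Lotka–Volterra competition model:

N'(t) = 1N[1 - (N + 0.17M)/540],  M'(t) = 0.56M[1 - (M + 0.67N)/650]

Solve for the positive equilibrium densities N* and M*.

Setting both brackets to zero gives the nullclines N + 0.17M = 540 and 0.67N + M = 650.
Substituting M = 650 - 0.67N into the first: N(1 - 0.17·0.67) = 540 - 0.17·650.
So N* = 430/0.886 = 485, and then M* = 650 - 0.67·485 = 325.

N* ≈ 485, M* ≈ 325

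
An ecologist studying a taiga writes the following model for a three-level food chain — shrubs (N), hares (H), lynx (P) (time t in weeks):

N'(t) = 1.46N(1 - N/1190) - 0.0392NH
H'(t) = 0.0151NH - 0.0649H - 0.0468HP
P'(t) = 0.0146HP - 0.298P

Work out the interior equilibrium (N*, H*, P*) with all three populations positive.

N* ≈ 538, H* ≈ 20.4, P* ≈ 172

From dP/dt = 0: 0.0146H* = 0.298, so H* = 20.4.
From dN/dt = 0: 1.46(1 - N*/1190) = 0.0392·20.4, giving N* = 1190·(1 - 0.548) = 538.
From dH/dt = 0: 0.0151·538 - 0.0649 = 0.0468P*, so P* = 8.06/0.0468 = 172.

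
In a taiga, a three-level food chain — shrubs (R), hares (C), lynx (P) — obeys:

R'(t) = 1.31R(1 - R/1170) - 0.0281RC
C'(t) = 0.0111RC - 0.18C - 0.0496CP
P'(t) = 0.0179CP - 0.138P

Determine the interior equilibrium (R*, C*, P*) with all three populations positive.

From dP/dt = 0: 0.0179C* = 0.138, so C* = 7.71.
From dR/dt = 0: 1.31(1 - R*/1170) = 0.0281·7.71, giving R* = 1170·(1 - 0.165) = 977.
From dC/dt = 0: 0.0111·977 - 0.18 = 0.0496P*, so P* = 10.7/0.0496 = 215.

R* ≈ 977, C* ≈ 7.71, P* ≈ 215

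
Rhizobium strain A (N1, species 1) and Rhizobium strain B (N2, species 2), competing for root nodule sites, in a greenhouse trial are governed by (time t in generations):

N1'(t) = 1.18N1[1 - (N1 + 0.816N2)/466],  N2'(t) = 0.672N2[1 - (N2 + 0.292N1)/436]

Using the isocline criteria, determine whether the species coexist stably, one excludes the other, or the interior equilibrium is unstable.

stable coexistence

Compare the nullcline intercepts: K1/α12 = 466/0.816 = 571 > K2 = 436; K2/α21 = 436/0.292 = 1490 > K1 = 466.
Since both inequalities hold, each species can invade when rare, so the interior equilibrium is stable.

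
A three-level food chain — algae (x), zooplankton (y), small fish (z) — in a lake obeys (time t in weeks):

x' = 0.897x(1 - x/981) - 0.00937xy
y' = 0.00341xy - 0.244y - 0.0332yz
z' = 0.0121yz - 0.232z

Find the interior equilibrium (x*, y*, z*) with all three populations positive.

From dz/dt = 0: 0.0121y* = 0.232, so y* = 19.2.
From dx/dt = 0: 0.897(1 - x*/981) = 0.00937·19.2, giving x* = 981·(1 - 0.2) = 785.
From dy/dt = 0: 0.00341·785 - 0.244 = 0.0332z*, so z* = 2.43/0.0332 = 73.2.

x* ≈ 785, y* ≈ 19.2, z* ≈ 73.2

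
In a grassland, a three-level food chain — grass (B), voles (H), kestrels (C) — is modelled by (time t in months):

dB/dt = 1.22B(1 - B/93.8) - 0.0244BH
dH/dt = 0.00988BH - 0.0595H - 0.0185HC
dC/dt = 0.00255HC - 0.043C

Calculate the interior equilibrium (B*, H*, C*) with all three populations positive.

From dC/dt = 0: 0.00255H* = 0.043, so H* = 16.9.
From dB/dt = 0: 1.22(1 - B*/93.8) = 0.0244·16.9, giving B* = 93.8·(1 - 0.337) = 62.2.
From dH/dt = 0: 0.00988·62.2 - 0.0595 = 0.0185C*, so C* = 0.555/0.0185 = 30.

B* ≈ 62.2, H* ≈ 16.9, C* ≈ 30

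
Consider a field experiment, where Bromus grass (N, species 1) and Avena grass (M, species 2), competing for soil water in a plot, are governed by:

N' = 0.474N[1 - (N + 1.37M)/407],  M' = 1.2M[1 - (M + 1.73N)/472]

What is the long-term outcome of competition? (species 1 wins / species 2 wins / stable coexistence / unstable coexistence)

Compare the nullcline intercepts: K1/α12 = 407/1.37 = 297 < K2 = 472; K2/α21 = 472/1.73 = 273 < K1 = 407.
Since both are reversed, neither can invade when rare; the interior point is a saddle.

unstable coexistence (outcome depends on initial conditions)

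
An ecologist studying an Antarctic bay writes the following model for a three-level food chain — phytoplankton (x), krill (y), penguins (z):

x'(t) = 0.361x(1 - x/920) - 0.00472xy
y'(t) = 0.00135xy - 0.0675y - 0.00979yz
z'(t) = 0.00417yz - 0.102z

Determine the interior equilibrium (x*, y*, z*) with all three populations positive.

x* ≈ 626, y* ≈ 24.5, z* ≈ 79.4

From dz/dt = 0: 0.00417y* = 0.102, so y* = 24.5.
From dx/dt = 0: 0.361(1 - x*/920) = 0.00472·24.5, giving x* = 920·(1 - 0.32) = 626.
From dy/dt = 0: 0.00135·626 - 0.0675 = 0.00979z*, so z* = 0.777/0.00979 = 79.4.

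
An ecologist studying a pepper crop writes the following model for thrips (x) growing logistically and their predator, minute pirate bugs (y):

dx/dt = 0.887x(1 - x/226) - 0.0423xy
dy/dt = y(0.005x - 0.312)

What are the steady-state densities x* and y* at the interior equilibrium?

x* ≈ 62.4, y* ≈ 15.2

From dy/dt = 0 with y > 0: 0.005x* = 0.312, so x* = 62.4.
Substitute into dx/dt = 0: 0.887(1 - 62.4/226) = 0.0423y*.
The bracket is 0.724, giving y* = 0.642/0.0423 = 15.2.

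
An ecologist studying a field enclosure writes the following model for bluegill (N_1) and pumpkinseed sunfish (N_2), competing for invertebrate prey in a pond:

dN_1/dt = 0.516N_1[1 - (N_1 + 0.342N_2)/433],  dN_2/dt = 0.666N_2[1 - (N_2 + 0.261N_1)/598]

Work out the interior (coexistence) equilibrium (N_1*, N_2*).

Setting both brackets to zero gives the nullclines N_1 + 0.342N_2 = 433 and 0.261N_1 + N_2 = 598.
Substituting N_2 = 598 - 0.261N_1 into the first: N_1(1 - 0.342·0.261) = 433 - 0.342·598.
So N_1* = 228/0.911 = 251, and then N_2* = 598 - 0.261·251 = 533.

N_1* ≈ 251, N_2* ≈ 533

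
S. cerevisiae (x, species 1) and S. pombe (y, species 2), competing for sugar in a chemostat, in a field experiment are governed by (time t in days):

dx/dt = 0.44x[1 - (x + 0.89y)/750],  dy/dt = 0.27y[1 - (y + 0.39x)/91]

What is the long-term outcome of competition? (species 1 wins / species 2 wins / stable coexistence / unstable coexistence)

Compare the nullcline intercepts: K1/α12 = 750/0.89 = 843 > K2 = 91; K2/α21 = 91/0.39 = 233 < K1 = 750.
Since the inequalities point opposite ways, species 1 can invade but species 2 cannot.

species 1 excludes species 2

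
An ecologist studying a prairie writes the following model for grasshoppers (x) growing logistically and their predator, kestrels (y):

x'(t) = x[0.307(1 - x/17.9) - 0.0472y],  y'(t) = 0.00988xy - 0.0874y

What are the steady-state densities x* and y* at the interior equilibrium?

x* ≈ 8.85, y* ≈ 3.29

From dy/dt = 0 with y > 0: 0.00988x* = 0.0874, so x* = 8.85.
Substitute into dx/dt = 0: 0.307(1 - 8.85/17.9) = 0.0472y*.
The bracket is 0.506, giving y* = 0.155/0.0472 = 3.29.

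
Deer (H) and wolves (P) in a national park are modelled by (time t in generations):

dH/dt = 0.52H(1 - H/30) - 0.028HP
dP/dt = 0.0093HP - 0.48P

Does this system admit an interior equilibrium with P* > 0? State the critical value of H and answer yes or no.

The predator equation gives dP/dt > 0 only when H > 0.48/0.0093 = 51.6.
Without the predator, H → K = 30. Since 30 < 51.6, the predator cannot invade.

Threshold H = 51.6; K < 51.6, so no, the predator goes extinct.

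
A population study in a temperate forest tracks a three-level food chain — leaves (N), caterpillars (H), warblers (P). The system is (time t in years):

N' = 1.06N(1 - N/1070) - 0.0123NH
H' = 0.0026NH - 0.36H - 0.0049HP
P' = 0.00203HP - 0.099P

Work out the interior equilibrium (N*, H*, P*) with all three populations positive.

N* ≈ 464, H* ≈ 48.8, P* ≈ 173

From dP/dt = 0: 0.00203H* = 0.099, so H* = 48.8.
From dN/dt = 0: 1.06(1 - N*/1070) = 0.0123·48.8, giving N* = 1070·(1 - 0.566) = 464.
From dH/dt = 0: 0.0026·464 - 0.36 = 0.0049P*, so P* = 0.848/0.0049 = 173.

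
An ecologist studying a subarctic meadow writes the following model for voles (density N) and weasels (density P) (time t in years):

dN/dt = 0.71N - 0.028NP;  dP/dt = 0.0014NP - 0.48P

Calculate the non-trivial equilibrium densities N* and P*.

N* ≈ 343, P* ≈ 25.4

Set dP/dt = 0 with P > 0: 0.0014N - 0.48 = 0, so N* = 0.48/0.0014 = 343.
Set dN/dt = 0 with N > 0: 0.71 - 0.028P = 0, so P* = 0.71/0.028 = 25.4.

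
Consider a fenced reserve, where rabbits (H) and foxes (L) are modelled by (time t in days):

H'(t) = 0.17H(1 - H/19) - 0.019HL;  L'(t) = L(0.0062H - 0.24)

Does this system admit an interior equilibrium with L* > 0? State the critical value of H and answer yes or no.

Threshold H = 38.7; K < 38.7, so no, the predator goes extinct.

The predator equation gives dL/dt > 0 only when H > 0.24/0.0062 = 38.7.
Without the predator, H → K = 19. Since 19 < 38.7, the predator cannot invade.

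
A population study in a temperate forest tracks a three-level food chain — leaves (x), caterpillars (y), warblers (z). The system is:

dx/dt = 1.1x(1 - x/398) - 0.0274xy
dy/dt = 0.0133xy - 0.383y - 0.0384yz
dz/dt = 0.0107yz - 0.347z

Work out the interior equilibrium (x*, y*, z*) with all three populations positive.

x* ≈ 76.5, y* ≈ 32.4, z* ≈ 16.5

From dz/dt = 0: 0.0107y* = 0.347, so y* = 32.4.
From dx/dt = 0: 1.1(1 - x*/398) = 0.0274·32.4, giving x* = 398·(1 - 0.808) = 76.5.
From dy/dt = 0: 0.0133·76.5 - 0.383 = 0.0384z*, so z* = 0.634/0.0384 = 16.5.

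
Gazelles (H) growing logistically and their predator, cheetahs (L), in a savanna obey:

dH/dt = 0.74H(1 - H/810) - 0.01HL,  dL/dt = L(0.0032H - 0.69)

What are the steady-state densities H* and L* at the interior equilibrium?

H* ≈ 216, L* ≈ 54.3

From dL/dt = 0 with L > 0: 0.0032H* = 0.69, so H* = 216.
Substitute into dH/dt = 0: 0.74(1 - 216/810) = 0.01L*.
The bracket is 0.734, giving L* = 0.543/0.01 = 54.3.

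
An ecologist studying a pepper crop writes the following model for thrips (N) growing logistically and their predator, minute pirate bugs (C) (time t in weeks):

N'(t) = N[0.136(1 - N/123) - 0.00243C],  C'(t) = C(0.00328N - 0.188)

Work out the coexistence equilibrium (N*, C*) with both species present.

From dC/dt = 0 with C > 0: 0.00328N* = 0.188, so N* = 57.3.
Substitute into dN/dt = 0: 0.136(1 - 57.3/123) = 0.00243C*.
The bracket is 0.534, giving C* = 0.0726/0.00243 = 29.9.

N* ≈ 57.3, C* ≈ 29.9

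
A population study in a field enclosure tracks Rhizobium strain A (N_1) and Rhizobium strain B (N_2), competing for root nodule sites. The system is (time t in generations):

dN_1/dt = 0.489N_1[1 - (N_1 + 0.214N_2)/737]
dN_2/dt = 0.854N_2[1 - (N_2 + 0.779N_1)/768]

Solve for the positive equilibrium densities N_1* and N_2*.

Setting both brackets to zero gives the nullclines N_1 + 0.214N_2 = 737 and 0.779N_1 + N_2 = 768.
Substituting N_2 = 768 - 0.779N_1 into the first: N_1(1 - 0.214·0.779) = 737 - 0.214·768.
So N_1* = 573/0.833 = 687, and then N_2* = 768 - 0.779·687 = 233.

N_1* ≈ 687, N_2* ≈ 233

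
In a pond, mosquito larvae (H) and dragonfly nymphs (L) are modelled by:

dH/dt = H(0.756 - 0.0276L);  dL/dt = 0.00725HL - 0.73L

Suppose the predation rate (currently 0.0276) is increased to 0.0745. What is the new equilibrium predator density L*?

At the interior fixed point, setting dH/dt = 0 with H > 0 fixes L* = (prey growth rate)/(HL coefficient) — independent of the other coefficients.
With the change, L* = 0.756/0.0745 = 10.1; it falls from 27.4.

L* ≈ 10.1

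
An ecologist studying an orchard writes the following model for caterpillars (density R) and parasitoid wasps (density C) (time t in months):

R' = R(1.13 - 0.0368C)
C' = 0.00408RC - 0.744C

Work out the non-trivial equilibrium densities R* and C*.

R* ≈ 182, C* ≈ 30.7

Set dC/dt = 0 with C > 0: 0.00408R - 0.744 = 0, so R* = 0.744/0.00408 = 182.
Set dR/dt = 0 with R > 0: 1.13 - 0.0368C = 0, so C* = 1.13/0.0368 = 30.7.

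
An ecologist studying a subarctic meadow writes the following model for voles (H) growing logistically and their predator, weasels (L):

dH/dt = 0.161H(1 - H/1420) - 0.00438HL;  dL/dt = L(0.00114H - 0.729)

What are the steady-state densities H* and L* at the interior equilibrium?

From dL/dt = 0 with L > 0: 0.00114H* = 0.729, so H* = 639.
Substitute into dH/dt = 0: 0.161(1 - 639/1420) = 0.00438L*.
The bracket is 0.55, giving L* = 0.0885/0.00438 = 20.2.

H* ≈ 639, L* ≈ 20.2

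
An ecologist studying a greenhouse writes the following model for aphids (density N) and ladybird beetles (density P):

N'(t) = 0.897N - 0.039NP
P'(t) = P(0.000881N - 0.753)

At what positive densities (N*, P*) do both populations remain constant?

Set dP/dt = 0 with P > 0: 0.000881N - 0.753 = 0, so N* = 0.753/0.000881 = 855.
Set dN/dt = 0 with N > 0: 0.897 - 0.039P = 0, so P* = 0.897/0.039 = 23.

N* ≈ 855, P* ≈ 23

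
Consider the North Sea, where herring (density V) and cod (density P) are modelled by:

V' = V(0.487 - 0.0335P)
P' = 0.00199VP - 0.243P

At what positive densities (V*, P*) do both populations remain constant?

V* ≈ 122, P* ≈ 14.5

Set dP/dt = 0 with P > 0: 0.00199V - 0.243 = 0, so V* = 0.243/0.00199 = 122.
Set dV/dt = 0 with V > 0: 0.487 - 0.0335P = 0, so P* = 0.487/0.0335 = 14.5.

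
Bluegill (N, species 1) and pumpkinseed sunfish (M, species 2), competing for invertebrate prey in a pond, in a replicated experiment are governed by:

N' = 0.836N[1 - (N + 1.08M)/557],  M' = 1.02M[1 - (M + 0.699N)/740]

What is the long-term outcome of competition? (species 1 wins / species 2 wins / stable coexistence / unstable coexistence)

species 2 excludes species 1

Compare the nullcline intercepts: K1/α12 = 557/1.08 = 516 < K2 = 740; K2/α21 = 740/0.699 = 1060 > K1 = 557.
Since the inequalities point opposite ways, species 2 can invade but species 1 cannot.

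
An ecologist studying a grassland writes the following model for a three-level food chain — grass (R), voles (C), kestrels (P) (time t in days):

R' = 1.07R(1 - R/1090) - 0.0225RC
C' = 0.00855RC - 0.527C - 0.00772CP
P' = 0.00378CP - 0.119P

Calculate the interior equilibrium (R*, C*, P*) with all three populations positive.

From dP/dt = 0: 0.00378C* = 0.119, so C* = 31.5.
From dR/dt = 0: 1.07(1 - R*/1090) = 0.0225·31.5, giving R* = 1090·(1 - 0.662) = 368.
From dC/dt = 0: 0.00855·368 - 0.527 = 0.00772P*, so P* = 2.62/0.00772 = 340.

R* ≈ 368, C* ≈ 31.5, P* ≈ 340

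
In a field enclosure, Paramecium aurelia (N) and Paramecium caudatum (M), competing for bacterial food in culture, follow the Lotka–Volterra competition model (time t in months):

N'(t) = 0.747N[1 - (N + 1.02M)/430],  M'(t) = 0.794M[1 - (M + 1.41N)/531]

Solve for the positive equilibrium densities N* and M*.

Setting both brackets to zero gives the nullclines N + 1.02M = 430 and 1.41N + M = 531.
Substituting M = 531 - 1.41N into the first: N(1 - 1.02·1.41) = 430 - 1.02·531.
So N* = -112/-0.438 = 255, and then M* = 531 - 1.41·255 = 172.

N* ≈ 255, M* ≈ 172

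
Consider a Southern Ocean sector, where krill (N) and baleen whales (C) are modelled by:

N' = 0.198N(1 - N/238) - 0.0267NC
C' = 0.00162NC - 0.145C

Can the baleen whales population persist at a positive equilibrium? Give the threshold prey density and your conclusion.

Threshold N = 89.5; K > 89.5, so yes, the predator persists.

The predator equation gives dC/dt > 0 only when N > 0.145/0.00162 = 89.5.
Without the predator, N → K = 238. Since 238 > 89.5, the predator can invade and persist.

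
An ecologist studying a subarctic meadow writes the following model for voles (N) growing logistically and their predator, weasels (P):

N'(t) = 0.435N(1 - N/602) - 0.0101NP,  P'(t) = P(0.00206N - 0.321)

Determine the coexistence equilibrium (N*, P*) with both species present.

N* ≈ 156, P* ≈ 31.9

From dP/dt = 0 with P > 0: 0.00206N* = 0.321, so N* = 156.
Substitute into dN/dt = 0: 0.435(1 - 156/602) = 0.0101P*.
The bracket is 0.741, giving P* = 0.322/0.0101 = 31.9.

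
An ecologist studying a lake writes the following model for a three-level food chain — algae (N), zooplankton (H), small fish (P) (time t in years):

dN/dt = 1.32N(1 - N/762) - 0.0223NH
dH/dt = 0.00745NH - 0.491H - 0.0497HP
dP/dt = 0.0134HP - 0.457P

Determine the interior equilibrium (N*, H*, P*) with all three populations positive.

N* ≈ 323, H* ≈ 34.1, P* ≈ 38.5

From dP/dt = 0: 0.0134H* = 0.457, so H* = 34.1.
From dN/dt = 0: 1.32(1 - N*/762) = 0.0223·34.1, giving N* = 762·(1 - 0.576) = 323.
From dH/dt = 0: 0.00745·323 - 0.491 = 0.0497P*, so P* = 1.92/0.0497 = 38.5.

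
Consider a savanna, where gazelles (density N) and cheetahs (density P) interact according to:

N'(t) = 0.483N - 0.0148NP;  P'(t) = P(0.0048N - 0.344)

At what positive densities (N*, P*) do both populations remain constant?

Set dP/dt = 0 with P > 0: 0.0048N - 0.344 = 0, so N* = 0.344/0.0048 = 71.7.
Set dN/dt = 0 with N > 0: 0.483 - 0.0148P = 0, so P* = 0.483/0.0148 = 32.6.

N* ≈ 71.7, P* ≈ 32.6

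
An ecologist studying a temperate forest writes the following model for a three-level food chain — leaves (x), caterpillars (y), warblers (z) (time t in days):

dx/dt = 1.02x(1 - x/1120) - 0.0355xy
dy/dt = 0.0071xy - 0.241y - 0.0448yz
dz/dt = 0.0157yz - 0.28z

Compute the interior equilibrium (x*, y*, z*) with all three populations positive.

From dz/dt = 0: 0.0157y* = 0.28, so y* = 17.8.
From dx/dt = 0: 1.02(1 - x*/1120) = 0.0355·17.8, giving x* = 1120·(1 - 0.621) = 425.
From dy/dt = 0: 0.0071·425 - 0.241 = 0.0448z*, so z* = 2.78/0.0448 = 61.9.

x* ≈ 425, y* ≈ 17.8, z* ≈ 61.9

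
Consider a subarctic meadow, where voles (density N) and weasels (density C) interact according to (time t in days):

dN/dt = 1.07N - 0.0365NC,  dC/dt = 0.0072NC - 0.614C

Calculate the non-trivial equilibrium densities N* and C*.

Set dC/dt = 0 with C > 0: 0.0072N - 0.614 = 0, so N* = 0.614/0.0072 = 85.3.
Set dN/dt = 0 with N > 0: 1.07 - 0.0365C = 0, so C* = 1.07/0.0365 = 29.3.

N* ≈ 85.3, C* ≈ 29.3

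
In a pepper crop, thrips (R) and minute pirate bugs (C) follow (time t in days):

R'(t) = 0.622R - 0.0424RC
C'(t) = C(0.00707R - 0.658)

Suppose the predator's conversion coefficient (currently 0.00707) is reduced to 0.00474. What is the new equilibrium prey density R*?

R* ≈ 139

At the interior fixed point, setting dC/dt = 0 with C > 0 fixes R* = (predator death rate)/(RC coefficient) — independent of the other coefficients.
With the change, R* = 0.658/0.00474 = 139; it rises from 93.1.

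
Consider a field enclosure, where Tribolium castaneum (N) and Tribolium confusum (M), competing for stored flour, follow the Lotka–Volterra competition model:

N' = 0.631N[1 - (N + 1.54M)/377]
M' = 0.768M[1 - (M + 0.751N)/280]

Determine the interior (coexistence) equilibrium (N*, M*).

N* ≈ 346, M* ≈ 20

Setting both brackets to zero gives the nullclines N + 1.54M = 377 and 0.751N + M = 280.
Substituting M = 280 - 0.751N into the first: N(1 - 1.54·0.751) = 377 - 1.54·280.
So N* = -54.2/-0.157 = 346, and then M* = 280 - 0.751·346 = 20.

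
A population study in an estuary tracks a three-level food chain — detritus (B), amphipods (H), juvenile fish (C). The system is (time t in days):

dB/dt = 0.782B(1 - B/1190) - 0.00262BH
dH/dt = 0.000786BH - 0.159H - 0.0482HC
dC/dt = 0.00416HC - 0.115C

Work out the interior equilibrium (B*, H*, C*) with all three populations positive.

B* ≈ 1080, H* ≈ 27.6, C* ≈ 14.3

From dC/dt = 0: 0.00416H* = 0.115, so H* = 27.6.
From dB/dt = 0: 0.782(1 - B*/1190) = 0.00262·27.6, giving B* = 1190·(1 - 0.0926) = 1080.
From dH/dt = 0: 0.000786·1080 - 0.159 = 0.0482C*, so C* = 0.69/0.0482 = 14.3.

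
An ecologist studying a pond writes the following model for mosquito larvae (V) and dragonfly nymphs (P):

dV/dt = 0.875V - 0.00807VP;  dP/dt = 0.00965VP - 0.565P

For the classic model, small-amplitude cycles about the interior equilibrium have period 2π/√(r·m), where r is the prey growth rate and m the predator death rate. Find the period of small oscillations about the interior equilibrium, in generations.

Here r = 0.875 and m = 0.565, so r·m = 0.494.
ω = √0.494 = 0.703 per generation, hence T = 2π/ω ≈ 8.94 generations.

T ≈ 8.94 generations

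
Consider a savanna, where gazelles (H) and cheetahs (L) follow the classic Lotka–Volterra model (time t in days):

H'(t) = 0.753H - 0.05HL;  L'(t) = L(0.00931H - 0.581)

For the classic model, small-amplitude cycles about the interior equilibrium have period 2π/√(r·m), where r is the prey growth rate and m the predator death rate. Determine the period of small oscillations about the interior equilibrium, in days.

T ≈ 9.5 days

Here r = 0.753 and m = 0.581, so r·m = 0.437.
ω = √0.437 = 0.661 per day, hence T = 2π/ω ≈ 9.5 days.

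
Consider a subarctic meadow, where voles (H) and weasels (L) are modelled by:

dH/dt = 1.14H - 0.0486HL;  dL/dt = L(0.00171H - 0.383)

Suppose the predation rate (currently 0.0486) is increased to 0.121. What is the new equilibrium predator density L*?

L* ≈ 9.42

At the interior fixed point, setting dH/dt = 0 with H > 0 fixes L* = (prey growth rate)/(HL coefficient) — independent of the other coefficients.
With the change, L* = 1.14/0.121 = 9.42; it falls from 23.5.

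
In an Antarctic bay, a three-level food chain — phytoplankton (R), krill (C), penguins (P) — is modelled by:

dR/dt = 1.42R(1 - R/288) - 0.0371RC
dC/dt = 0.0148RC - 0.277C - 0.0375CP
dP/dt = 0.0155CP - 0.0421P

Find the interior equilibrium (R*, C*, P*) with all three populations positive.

From dP/dt = 0: 0.0155C* = 0.0421, so C* = 2.72.
From dR/dt = 0: 1.42(1 - R*/288) = 0.0371·2.72, giving R* = 288·(1 - 0.071) = 268.
From dC/dt = 0: 0.0148·268 - 0.277 = 0.0375P*, so P* = 3.68/0.0375 = 98.2.

R* ≈ 268, C* ≈ 2.72, P* ≈ 98.2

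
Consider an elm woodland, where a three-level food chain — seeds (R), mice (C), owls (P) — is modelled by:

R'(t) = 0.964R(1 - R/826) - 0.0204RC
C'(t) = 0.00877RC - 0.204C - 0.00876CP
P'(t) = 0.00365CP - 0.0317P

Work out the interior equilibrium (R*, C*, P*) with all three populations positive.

From dP/dt = 0: 0.00365C* = 0.0317, so C* = 8.68.
From dR/dt = 0: 0.964(1 - R*/826) = 0.0204·8.68, giving R* = 826·(1 - 0.184) = 674.
From dC/dt = 0: 0.00877·674 - 0.204 = 0.00876P*, so P* = 5.71/0.00876 = 652.

R* ≈ 674, C* ≈ 8.68, P* ≈ 652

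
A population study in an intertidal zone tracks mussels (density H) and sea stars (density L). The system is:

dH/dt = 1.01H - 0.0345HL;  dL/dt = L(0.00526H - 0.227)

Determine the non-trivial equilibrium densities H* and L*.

Set dL/dt = 0 with L > 0: 0.00526H - 0.227 = 0, so H* = 0.227/0.00526 = 43.2.
Set dH/dt = 0 with H > 0: 1.01 - 0.0345L = 0, so L* = 1.01/0.0345 = 29.3.

H* ≈ 43.2, L* ≈ 29.3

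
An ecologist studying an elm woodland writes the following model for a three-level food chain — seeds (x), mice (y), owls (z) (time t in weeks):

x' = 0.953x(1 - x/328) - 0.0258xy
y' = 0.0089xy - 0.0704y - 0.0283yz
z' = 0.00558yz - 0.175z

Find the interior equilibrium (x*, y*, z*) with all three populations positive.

x* ≈ 49.5, y* ≈ 31.4, z* ≈ 13.1

From dz/dt = 0: 0.00558y* = 0.175, so y* = 31.4.
From dx/dt = 0: 0.953(1 - x*/328) = 0.0258·31.4, giving x* = 328·(1 - 0.849) = 49.5.
From dy/dt = 0: 0.0089·49.5 - 0.0704 = 0.0283z*, so z* = 0.37/0.0283 = 13.1.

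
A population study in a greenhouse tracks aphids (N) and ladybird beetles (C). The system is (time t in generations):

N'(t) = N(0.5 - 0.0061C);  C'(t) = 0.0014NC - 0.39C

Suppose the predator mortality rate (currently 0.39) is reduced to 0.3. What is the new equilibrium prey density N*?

At the interior fixed point, setting dC/dt = 0 with C > 0 fixes N* = (predator death rate)/(NC coefficient) — independent of the other coefficients.
With the change, N* = 0.3/0.0014 = 214; it falls from 279.

N* ≈ 214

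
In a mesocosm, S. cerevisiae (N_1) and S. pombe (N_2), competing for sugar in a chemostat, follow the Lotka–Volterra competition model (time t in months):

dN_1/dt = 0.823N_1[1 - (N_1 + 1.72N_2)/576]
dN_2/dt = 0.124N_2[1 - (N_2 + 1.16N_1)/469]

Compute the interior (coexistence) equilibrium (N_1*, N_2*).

N_1* ≈ 232, N_2* ≈ 200

Setting both brackets to zero gives the nullclines N_1 + 1.72N_2 = 576 and 1.16N_1 + N_2 = 469.
Substituting N_2 = 469 - 1.16N_1 into the first: N_1(1 - 1.72·1.16) = 576 - 1.72·469.
So N_1* = -231/-0.995 = 232, and then N_2* = 469 - 1.16·232 = 200.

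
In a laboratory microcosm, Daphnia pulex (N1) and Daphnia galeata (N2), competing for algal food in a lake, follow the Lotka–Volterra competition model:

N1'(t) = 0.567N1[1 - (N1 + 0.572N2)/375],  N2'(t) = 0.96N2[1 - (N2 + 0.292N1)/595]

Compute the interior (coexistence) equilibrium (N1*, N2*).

N1* ≈ 41.6, N2* ≈ 583

Setting both brackets to zero gives the nullclines N1 + 0.572N2 = 375 and 0.292N1 + N2 = 595.
Substituting N2 = 595 - 0.292N1 into the first: N1(1 - 0.572·0.292) = 375 - 0.572·595.
So N1* = 34.7/0.833 = 41.6, and then N2* = 595 - 0.292·41.6 = 583.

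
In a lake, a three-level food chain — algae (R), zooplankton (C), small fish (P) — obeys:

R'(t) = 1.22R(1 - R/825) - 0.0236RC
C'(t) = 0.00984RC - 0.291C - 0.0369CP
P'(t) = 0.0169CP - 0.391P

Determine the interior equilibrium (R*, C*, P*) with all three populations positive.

R* ≈ 456, C* ≈ 23.1, P* ≈ 114

From dP/dt = 0: 0.0169C* = 0.391, so C* = 23.1.
From dR/dt = 0: 1.22(1 - R*/825) = 0.0236·23.1, giving R* = 825·(1 - 0.448) = 456.
From dC/dt = 0: 0.00984·456 - 0.291 = 0.0369P*, so P* = 4.19/0.0369 = 114.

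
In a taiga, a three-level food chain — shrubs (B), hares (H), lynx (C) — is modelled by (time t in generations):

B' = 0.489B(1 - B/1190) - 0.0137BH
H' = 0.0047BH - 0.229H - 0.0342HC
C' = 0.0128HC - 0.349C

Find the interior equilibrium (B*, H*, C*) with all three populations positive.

B* ≈ 281, H* ≈ 27.3, C* ≈ 31.9

From dC/dt = 0: 0.0128H* = 0.349, so H* = 27.3.
From dB/dt = 0: 0.489(1 - B*/1190) = 0.0137·27.3, giving B* = 1190·(1 - 0.764) = 281.
From dH/dt = 0: 0.0047·281 - 0.229 = 0.0342C*, so C* = 1.09/0.0342 = 31.9.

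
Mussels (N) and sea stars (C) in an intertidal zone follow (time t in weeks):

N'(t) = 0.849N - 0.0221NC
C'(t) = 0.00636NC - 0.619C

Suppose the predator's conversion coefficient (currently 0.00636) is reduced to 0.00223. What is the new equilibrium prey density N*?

N* ≈ 278

At the interior fixed point, setting dC/dt = 0 with C > 0 fixes N* = (predator death rate)/(NC coefficient) — independent of the other coefficients.
With the change, N* = 0.619/0.00223 = 278; it rises from 97.3.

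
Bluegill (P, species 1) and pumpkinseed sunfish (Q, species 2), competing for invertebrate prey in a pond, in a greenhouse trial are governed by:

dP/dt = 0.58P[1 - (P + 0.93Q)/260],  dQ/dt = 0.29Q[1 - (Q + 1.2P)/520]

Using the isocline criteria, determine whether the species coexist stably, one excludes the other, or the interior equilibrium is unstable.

species 2 excludes species 1

Compare the nullcline intercepts: K1/α12 = 260/0.93 = 280 < K2 = 520; K2/α21 = 520/1.2 = 433 > K1 = 260.
Since the inequalities point opposite ways, species 2 can invade but species 1 cannot.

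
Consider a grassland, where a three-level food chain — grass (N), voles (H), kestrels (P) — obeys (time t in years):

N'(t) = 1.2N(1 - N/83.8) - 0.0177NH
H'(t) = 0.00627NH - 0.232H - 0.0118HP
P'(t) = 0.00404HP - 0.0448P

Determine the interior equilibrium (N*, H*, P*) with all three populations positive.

From dP/dt = 0: 0.00404H* = 0.0448, so H* = 11.1.
From dN/dt = 0: 1.2(1 - N*/83.8) = 0.0177·11.1, giving N* = 83.8·(1 - 0.164) = 70.1.
From dH/dt = 0: 0.00627·70.1 - 0.232 = 0.0118P*, so P* = 0.207/0.0118 = 17.6.

N* ≈ 70.1, H* ≈ 11.1, P* ≈ 17.6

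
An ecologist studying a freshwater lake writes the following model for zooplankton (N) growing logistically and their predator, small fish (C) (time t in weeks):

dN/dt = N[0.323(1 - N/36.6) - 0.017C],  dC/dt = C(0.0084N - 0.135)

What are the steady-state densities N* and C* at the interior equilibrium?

From dC/dt = 0 with C > 0: 0.0084N* = 0.135, so N* = 16.1.
Substitute into dN/dt = 0: 0.323(1 - 16.1/36.6) = 0.017C*.
The bracket is 0.561, giving C* = 0.181/0.017 = 10.7.

N* ≈ 16.1, C* ≈ 10.7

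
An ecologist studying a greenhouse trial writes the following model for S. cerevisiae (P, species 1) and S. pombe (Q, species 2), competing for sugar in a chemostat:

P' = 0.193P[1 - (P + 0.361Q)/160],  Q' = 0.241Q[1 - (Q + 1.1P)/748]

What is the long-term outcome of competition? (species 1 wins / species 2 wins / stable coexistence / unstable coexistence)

species 2 excludes species 1

Compare the nullcline intercepts: K1/α12 = 160/0.361 = 443 < K2 = 748; K2/α21 = 748/1.1 = 680 > K1 = 160.
Since the inequalities point opposite ways, species 2 can invade but species 1 cannot.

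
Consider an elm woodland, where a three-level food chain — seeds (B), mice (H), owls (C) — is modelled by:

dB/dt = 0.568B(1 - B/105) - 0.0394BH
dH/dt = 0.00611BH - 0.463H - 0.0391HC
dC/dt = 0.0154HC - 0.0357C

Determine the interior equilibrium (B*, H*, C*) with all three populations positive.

From dC/dt = 0: 0.0154H* = 0.0357, so H* = 2.32.
From dB/dt = 0: 0.568(1 - B*/105) = 0.0394·2.32, giving B* = 105·(1 - 0.161) = 88.1.
From dH/dt = 0: 0.00611·88.1 - 0.463 = 0.0391C*, so C* = 0.0754/0.0391 = 1.93.

B* ≈ 88.1, H* ≈ 2.32, C* ≈ 1.93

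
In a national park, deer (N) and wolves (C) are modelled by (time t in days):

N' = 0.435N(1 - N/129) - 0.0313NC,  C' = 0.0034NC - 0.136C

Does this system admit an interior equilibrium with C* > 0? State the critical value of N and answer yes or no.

The predator equation gives dC/dt > 0 only when N > 0.136/0.0034 = 40.
Without the predator, N → K = 129. Since 129 > 40, the predator can invade and persist.

Threshold N = 40; K > 40, so yes, the predator persists.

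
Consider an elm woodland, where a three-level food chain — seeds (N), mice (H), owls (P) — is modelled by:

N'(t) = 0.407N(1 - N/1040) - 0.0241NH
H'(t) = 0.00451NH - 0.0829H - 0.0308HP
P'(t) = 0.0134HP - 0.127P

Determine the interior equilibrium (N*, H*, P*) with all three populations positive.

N* ≈ 456, H* ≈ 9.48, P* ≈ 64.1

From dP/dt = 0: 0.0134H* = 0.127, so H* = 9.48.
From dN/dt = 0: 0.407(1 - N*/1040) = 0.0241·9.48, giving N* = 1040·(1 - 0.561) = 456.
From dH/dt = 0: 0.00451·456 - 0.0829 = 0.0308P*, so P* = 1.98/0.0308 = 64.1.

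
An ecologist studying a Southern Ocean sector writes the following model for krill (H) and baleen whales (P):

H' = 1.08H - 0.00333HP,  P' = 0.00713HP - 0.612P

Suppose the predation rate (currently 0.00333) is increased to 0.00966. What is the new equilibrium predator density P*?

P* ≈ 112

At the interior fixed point, setting dH/dt = 0 with H > 0 fixes P* = (prey growth rate)/(HP coefficient) — independent of the other coefficients.
With the change, P* = 1.08/0.00966 = 112; it falls from 324.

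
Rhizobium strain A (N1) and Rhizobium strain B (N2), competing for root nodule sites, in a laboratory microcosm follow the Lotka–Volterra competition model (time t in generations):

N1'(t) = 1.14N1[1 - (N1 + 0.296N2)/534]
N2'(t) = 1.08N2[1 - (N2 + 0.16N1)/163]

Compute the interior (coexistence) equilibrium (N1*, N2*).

Setting both brackets to zero gives the nullclines N1 + 0.296N2 = 534 and 0.16N1 + N2 = 163.
Substituting N2 = 163 - 0.16N1 into the first: N1(1 - 0.296·0.16) = 534 - 0.296·163.
So N1* = 486/0.953 = 510, and then N2* = 163 - 0.16·510 = 81.4.

N1* ≈ 510, N2* ≈ 81.4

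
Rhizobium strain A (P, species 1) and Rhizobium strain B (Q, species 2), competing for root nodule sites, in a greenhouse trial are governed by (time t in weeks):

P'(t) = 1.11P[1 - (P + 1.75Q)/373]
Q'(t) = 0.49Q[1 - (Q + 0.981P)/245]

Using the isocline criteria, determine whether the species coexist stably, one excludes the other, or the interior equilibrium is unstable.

Compare the nullcline intercepts: K1/α12 = 373/1.75 = 213 < K2 = 245; K2/α21 = 245/0.981 = 250 < K1 = 373.
Since both are reversed, neither can invade when rare; the interior point is a saddle.

unstable coexistence (outcome depends on initial conditions)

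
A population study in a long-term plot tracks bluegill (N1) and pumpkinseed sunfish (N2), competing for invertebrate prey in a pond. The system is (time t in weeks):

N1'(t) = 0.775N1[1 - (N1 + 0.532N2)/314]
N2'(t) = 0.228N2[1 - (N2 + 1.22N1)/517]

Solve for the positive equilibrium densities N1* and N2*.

Setting both brackets to zero gives the nullclines N1 + 0.532N2 = 314 and 1.22N1 + N2 = 517.
Substituting N2 = 517 - 1.22N1 into the first: N1(1 - 0.532·1.22) = 314 - 0.532·517.
So N1* = 39/0.351 = 111, and then N2* = 517 - 1.22·111 = 382.

N1* ≈ 111, N2* ≈ 382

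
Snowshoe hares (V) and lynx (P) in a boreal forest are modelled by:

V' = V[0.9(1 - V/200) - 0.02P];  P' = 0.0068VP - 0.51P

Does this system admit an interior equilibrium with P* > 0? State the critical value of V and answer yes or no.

Threshold V = 75; K > 75, so yes, the predator persists.

The predator equation gives dP/dt > 0 only when V > 0.51/0.0068 = 75.
Without the predator, V → K = 200. Since 200 > 75, the predator can invade and persist.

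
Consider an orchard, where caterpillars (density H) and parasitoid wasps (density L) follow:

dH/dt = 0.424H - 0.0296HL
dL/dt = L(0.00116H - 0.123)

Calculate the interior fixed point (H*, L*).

Set dL/dt = 0 with L > 0: 0.00116H - 0.123 = 0, so H* = 0.123/0.00116 = 106.
Set dH/dt = 0 with H > 0: 0.424 - 0.0296L = 0, so L* = 0.424/0.0296 = 14.3.

H* ≈ 106, L* ≈ 14.3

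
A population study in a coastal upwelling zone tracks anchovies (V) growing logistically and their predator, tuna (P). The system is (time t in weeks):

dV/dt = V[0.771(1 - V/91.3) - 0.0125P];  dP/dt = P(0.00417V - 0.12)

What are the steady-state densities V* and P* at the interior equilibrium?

From dP/dt = 0 with P > 0: 0.00417V* = 0.12, so V* = 28.8.
Substitute into dV/dt = 0: 0.771(1 - 28.8/91.3) = 0.0125P*.
The bracket is 0.685, giving P* = 0.528/0.0125 = 42.2.

V* ≈ 28.8, P* ≈ 42.2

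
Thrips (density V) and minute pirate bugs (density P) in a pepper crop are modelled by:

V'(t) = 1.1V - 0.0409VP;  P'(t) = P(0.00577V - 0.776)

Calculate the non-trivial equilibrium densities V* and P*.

V* ≈ 134, P* ≈ 26.9

Set dP/dt = 0 with P > 0: 0.00577V - 0.776 = 0, so V* = 0.776/0.00577 = 134.
Set dV/dt = 0 with V > 0: 1.1 - 0.0409P = 0, so P* = 1.1/0.0409 = 26.9.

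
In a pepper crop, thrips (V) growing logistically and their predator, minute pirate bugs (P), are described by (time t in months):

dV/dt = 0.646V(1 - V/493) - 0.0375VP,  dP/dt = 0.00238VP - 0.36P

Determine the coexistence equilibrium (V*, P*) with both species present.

V* ≈ 151, P* ≈ 11.9

From dP/dt = 0 with P > 0: 0.00238V* = 0.36, so V* = 151.
Substitute into dV/dt = 0: 0.646(1 - 151/493) = 0.0375P*.
The bracket is 0.693, giving P* = 0.448/0.0375 = 11.9.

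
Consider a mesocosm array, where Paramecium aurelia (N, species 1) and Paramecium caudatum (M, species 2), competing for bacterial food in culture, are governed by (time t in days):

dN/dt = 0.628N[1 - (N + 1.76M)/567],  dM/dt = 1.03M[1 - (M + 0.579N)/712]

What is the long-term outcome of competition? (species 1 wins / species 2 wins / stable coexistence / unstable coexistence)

Compare the nullcline intercepts: K1/α12 = 567/1.76 = 322 < K2 = 712; K2/α21 = 712/0.579 = 1230 > K1 = 567.
Since the inequalities point opposite ways, species 2 can invade but species 1 cannot.

species 2 excludes species 1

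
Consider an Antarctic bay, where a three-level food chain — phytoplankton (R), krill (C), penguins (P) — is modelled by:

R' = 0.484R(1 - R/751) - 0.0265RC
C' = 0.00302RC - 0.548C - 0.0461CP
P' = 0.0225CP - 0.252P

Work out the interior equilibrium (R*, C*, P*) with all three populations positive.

R* ≈ 290, C* ≈ 11.2, P* ≈ 7.14

From dP/dt = 0: 0.0225C* = 0.252, so C* = 11.2.
From dR/dt = 0: 0.484(1 - R*/751) = 0.0265·11.2, giving R* = 751·(1 - 0.613) = 290.
From dC/dt = 0: 0.00302·290 - 0.548 = 0.0461P*, so P* = 0.329/0.0461 = 7.14.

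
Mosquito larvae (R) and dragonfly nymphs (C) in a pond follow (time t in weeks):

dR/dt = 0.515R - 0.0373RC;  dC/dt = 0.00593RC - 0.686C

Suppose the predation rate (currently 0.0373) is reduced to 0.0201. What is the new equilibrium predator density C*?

At the interior fixed point, setting dR/dt = 0 with R > 0 fixes C* = (prey growth rate)/(RC coefficient) — independent of the other coefficients.
With the change, C* = 0.515/0.0201 = 25.6; it rises from 13.8.

C* ≈ 25.6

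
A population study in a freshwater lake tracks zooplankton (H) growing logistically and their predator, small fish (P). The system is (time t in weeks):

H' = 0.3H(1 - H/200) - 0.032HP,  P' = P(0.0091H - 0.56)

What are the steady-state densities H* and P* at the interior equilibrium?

From dP/dt = 0 with P > 0: 0.0091H* = 0.56, so H* = 61.5.
Substitute into dH/dt = 0: 0.3(1 - 61.5/200) = 0.032P*.
The bracket is 0.692, giving P* = 0.208/0.032 = 6.49.

H* ≈ 61.5, P* ≈ 6.49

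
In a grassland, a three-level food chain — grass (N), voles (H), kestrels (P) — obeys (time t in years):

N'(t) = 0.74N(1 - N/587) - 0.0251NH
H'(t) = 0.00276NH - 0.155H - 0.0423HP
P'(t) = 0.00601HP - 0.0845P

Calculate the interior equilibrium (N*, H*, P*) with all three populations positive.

N* ≈ 307, H* ≈ 14.1, P* ≈ 16.4

From dP/dt = 0: 0.00601H* = 0.0845, so H* = 14.1.
From dN/dt = 0: 0.74(1 - N*/587) = 0.0251·14.1, giving N* = 587·(1 - 0.477) = 307.
From dH/dt = 0: 0.00276·307 - 0.155 = 0.0423P*, so P* = 0.692/0.0423 = 16.4.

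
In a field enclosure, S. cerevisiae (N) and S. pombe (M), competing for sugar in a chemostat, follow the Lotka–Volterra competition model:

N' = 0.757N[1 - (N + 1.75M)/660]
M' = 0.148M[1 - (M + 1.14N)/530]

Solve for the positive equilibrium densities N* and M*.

N* ≈ 269, M* ≈ 224

Setting both brackets to zero gives the nullclines N + 1.75M = 660 and 1.14N + M = 530.
Substituting M = 530 - 1.14N into the first: N(1 - 1.75·1.14) = 660 - 1.75·530.
So N* = -268/-0.995 = 269, and then M* = 530 - 1.14·269 = 224.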